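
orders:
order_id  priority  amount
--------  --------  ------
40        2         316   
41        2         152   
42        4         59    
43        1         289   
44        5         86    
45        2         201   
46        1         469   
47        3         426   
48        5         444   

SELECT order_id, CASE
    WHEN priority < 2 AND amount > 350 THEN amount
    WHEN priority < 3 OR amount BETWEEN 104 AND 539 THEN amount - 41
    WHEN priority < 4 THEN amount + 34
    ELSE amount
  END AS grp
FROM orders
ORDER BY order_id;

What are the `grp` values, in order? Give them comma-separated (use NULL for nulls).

order_id=40: priority < 3 OR amount BETWEEN 104 AND 539 → 275
order_id=41: priority < 3 OR amount BETWEEN 104 AND 539 → 111
order_id=42: ELSE → 59
order_id=43: priority < 3 OR amount BETWEEN 104 AND 539 → 248
order_id=44: ELSE → 86
order_id=45: priority < 3 OR amount BETWEEN 104 AND 539 → 160
order_id=46: priority < 2 AND amount > 350 → 469
order_id=47: priority < 3 OR amount BETWEEN 104 AND 539 → 385
order_id=48: priority < 3 OR amount BETWEEN 104 AND 539 → 403

275, 111, 59, 248, 86, 160, 469, 385, 403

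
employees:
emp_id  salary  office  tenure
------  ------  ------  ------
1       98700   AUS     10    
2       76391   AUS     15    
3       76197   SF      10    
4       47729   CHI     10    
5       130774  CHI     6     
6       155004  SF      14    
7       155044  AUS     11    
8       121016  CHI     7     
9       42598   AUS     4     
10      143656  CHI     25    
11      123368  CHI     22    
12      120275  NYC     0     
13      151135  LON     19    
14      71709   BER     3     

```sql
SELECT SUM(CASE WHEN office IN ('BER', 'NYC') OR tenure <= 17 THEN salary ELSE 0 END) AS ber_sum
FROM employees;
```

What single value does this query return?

emp_id=1: ✓ → 98700
emp_id=2: ✓ → 76391
emp_id=3: ✓ → 76197
emp_id=4: ✓ → 47729
emp_id=5: ✓ → 130774
emp_id=6: ✓ → 155004
emp_id=7: ✓ → 155044
emp_id=8: ✓ → 121016
emp_id=9: ✓ → 42598
emp_id=10: ✗
emp_id=11: ✗
emp_id=12: ✓ → 120275
emp_id=13: ✗
emp_id=14: ✓ → 71709
ber_sum = 98700 + 76391 + 76197 + 47729 + 130774 + 155004 + 155044 + 121016 + 42598 + 120275 + 71709 = 1095437

1095437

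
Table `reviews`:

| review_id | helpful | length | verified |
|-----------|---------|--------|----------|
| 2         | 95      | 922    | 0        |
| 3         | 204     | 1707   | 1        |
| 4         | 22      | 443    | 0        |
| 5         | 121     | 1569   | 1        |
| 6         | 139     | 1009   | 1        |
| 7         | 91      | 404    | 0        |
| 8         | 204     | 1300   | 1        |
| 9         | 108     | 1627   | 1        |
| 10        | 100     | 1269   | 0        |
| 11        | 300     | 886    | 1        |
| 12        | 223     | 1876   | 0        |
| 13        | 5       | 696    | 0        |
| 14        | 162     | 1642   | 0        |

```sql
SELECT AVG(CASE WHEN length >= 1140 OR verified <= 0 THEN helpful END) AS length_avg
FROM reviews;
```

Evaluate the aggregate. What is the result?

review_id=2: ✓ → 95
review_id=3: ✓ → 204
review_id=4: ✓ → 22
review_id=5: ✓ → 121
review_id=6: ✗
review_id=7: ✓ → 91
review_id=8: ✓ → 204
review_id=9: ✓ → 108
review_id=10: ✓ → 100
review_id=11: ✗
review_id=12: ✓ → 223
review_id=13: ✓ → 5
review_id=14: ✓ → 162
length_avg = (95 + 204 + 22 + 121 + 91 + 204 + 108 + 100 + 223 + 5 + 162) / 11 = 121.3636363636

121.3636363636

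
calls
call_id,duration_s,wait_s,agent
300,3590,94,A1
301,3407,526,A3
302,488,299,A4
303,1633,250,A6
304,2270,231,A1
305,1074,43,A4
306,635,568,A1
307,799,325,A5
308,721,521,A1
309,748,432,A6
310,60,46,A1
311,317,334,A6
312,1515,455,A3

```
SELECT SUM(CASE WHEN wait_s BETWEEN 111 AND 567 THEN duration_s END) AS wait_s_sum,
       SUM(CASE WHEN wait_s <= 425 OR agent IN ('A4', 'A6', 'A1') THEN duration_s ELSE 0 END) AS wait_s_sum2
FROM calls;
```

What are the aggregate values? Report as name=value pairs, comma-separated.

[wait_s_sum: wait_s BETWEEN 111 AND 567]
call_id=300: ✗
call_id=301: ✓ → 3407
call_id=302: ✓ → 488
call_id=303: ✓ → 1633
call_id=304: ✓ → 2270
call_id=305: ✗
call_id=306: ✗
call_id=307: ✓ → 799
call_id=308: ✓ → 721
call_id=309: ✓ → 748
call_id=310: ✗
call_id=311: ✓ → 317
call_id=312: ✓ → 1515
wait_s_sum = 3407 + 488 + 1633 + 2270 + 799 + 721 + 748 + 317 + 1515 = 11898
—
[wait_s_sum2: wait_s <= 425 OR agent IN ('A4', 'A6', 'A1')]
call_id=300: ✓ → 3590
call_id=301: ✗
call_id=302: ✓ → 488
call_id=303: ✓ → 1633
call_id=304: ✓ → 2270
call_id=305: ✓ → 1074
call_id=306: ✓ → 635
call_id=307: ✓ → 799
call_id=308: ✓ → 721
call_id=309: ✓ → 748
call_id=310: ✓ → 60
call_id=311: ✓ → 317
call_id=312: ✗
wait_s_sum2 = 3590 + 488 + 1633 + 2270 + 1074 + 635 + 799 + 721 + 748 + 60 + 317 = 12335

wait_s_sum=11898, wait_s_sum2=12335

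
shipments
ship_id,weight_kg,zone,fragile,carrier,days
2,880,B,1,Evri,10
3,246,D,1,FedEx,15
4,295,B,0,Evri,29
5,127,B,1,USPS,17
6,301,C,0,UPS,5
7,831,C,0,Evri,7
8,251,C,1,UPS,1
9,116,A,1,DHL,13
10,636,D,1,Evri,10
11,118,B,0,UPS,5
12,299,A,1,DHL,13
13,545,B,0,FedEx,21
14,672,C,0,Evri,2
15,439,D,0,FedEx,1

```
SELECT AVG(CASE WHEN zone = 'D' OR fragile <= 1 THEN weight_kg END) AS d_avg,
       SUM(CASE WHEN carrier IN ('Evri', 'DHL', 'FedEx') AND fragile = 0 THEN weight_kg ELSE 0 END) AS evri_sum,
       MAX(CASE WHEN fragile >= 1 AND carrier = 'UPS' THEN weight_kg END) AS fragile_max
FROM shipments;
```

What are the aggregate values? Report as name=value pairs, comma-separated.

[d_avg: zone = 'D' OR fragile <= 1]
ship_id=2: ✓ → 880
ship_id=3: ✓ → 246
ship_id=4: ✓ → 295
ship_id=5: ✓ → 127
ship_id=6: ✓ → 301
ship_id=7: ✓ → 831
ship_id=8: ✓ → 251
ship_id=9: ✓ → 116
ship_id=10: ✓ → 636
ship_id=11: ✓ → 118
ship_id=12: ✓ → 299
ship_id=13: ✓ → 545
ship_id=14: ✓ → 672
ship_id=15: ✓ → 439
d_avg = (880 + 246 + 295 + 127 + 301 + 831 + 251 + 116 + 636 + 118 + 299 + 545 + 672 + 439) / 14 = 411.1428571429
—
[evri_sum: carrier IN ('Evri', 'DHL', 'FedEx') AND fragile = 0]
ship_id=2: ✗
ship_id=3: ✗
ship_id=4: ✓ → 295
ship_id=5: ✗
ship_id=6: ✗
ship_id=7: ✓ → 831
ship_id=8: ✗
ship_id=9: ✗
ship_id=10: ✗
ship_id=11: ✗
ship_id=12: ✗
ship_id=13: ✓ → 545
ship_id=14: ✓ → 672
ship_id=15: ✓ → 439
evri_sum = 295 + 831 + 545 + 672 + 439 = 2782
—
[fragile_max: fragile >= 1 AND carrier = 'UPS']
ship_id=2: ✗
ship_id=3: ✗
ship_id=4: ✗
ship_id=5: ✗
ship_id=6: ✗
ship_id=7: ✗
ship_id=8: ✓ → 251
ship_id=9: ✗
ship_id=10: ✗
ship_id=11: ✗
ship_id=12: ✗
ship_id=13: ✗
ship_id=14: ✗
ship_id=15: ✗
fragile_max = MAX(251) = 251

d_avg=411.1428571429, evri_sum=2782, fragile_max=251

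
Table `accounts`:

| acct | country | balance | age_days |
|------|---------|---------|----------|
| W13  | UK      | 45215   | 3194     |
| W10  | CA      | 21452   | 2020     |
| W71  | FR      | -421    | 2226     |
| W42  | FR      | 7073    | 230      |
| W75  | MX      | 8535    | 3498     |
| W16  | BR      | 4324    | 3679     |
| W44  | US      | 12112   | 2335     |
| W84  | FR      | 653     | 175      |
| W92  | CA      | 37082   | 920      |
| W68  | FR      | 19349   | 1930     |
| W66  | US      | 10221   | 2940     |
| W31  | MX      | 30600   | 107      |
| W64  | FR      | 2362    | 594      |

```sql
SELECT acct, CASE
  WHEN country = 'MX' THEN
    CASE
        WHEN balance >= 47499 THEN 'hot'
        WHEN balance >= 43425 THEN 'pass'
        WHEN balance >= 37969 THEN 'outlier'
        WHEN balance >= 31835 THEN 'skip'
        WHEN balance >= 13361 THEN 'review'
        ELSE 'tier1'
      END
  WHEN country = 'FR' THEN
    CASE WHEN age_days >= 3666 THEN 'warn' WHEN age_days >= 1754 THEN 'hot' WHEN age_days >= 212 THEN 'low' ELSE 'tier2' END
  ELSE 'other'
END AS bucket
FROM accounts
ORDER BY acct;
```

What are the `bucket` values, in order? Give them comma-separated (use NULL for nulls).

other, other, other, review, low, other, low, other, hot, hot, tier1, tier2, other

acct=W10: country='CA' → outer ELSE → other
acct=W13: country='UK' → outer ELSE → other
acct=W16: country='BR' → outer ELSE → other
acct=W31: country='MX' → inner[balance >= 13361] → review
acct=W42: country='FR' → inner[age_days >= 212] → low
acct=W44: country='US' → outer ELSE → other
acct=W64: country='FR' → inner[age_days >= 212] → low
acct=W66: country='US' → outer ELSE → other
acct=W68: country='FR' → inner[age_days >= 1754] → hot
acct=W71: country='FR' → inner[age_days >= 1754] → hot
acct=W75: country='MX' → inner[ELSE] → tier1
acct=W84: country='FR' → inner[ELSE] → tier2
acct=W92: country='CA' → outer ELSE → other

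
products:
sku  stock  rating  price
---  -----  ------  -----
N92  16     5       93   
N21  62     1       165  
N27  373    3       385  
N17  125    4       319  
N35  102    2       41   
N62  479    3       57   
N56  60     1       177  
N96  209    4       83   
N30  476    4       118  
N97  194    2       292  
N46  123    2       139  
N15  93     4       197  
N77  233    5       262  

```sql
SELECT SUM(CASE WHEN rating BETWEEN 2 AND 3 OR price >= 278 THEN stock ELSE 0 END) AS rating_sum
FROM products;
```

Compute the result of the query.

1396

sku=N92: ✗
sku=N21: ✗
sku=N27: ✓ → 373
sku=N17: ✓ → 125
sku=N35: ✓ → 102
sku=N62: ✓ → 479
sku=N56: ✗
sku=N96: ✗
sku=N30: ✗
sku=N97: ✓ → 194
sku=N46: ✓ → 123
sku=N15: ✗
sku=N77: ✗
rating_sum = 373 + 125 + 102 + 479 + 194 + 123 = 1396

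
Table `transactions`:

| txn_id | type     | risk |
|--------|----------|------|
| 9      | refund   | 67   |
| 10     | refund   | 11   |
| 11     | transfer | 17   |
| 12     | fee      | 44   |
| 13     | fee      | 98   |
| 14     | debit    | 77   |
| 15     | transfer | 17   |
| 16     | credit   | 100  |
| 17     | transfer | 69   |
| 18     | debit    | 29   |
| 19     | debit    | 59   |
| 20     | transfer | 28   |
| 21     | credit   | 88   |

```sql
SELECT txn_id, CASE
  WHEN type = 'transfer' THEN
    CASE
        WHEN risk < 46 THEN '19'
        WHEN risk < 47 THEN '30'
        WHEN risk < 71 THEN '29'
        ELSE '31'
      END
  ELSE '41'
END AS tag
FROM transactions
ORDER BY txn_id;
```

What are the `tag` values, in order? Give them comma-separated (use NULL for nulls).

41, 41, 19, 41, 41, 41, 19, 41, 29, 41, 41, 19, 41

txn_id=9: type='refund' → outer ELSE → 41
txn_id=10: type='refund' → outer ELSE → 41
txn_id=11: type='transfer' → inner[risk < 46] → 19
txn_id=12: type='fee' → outer ELSE → 41
txn_id=13: type='fee' → outer ELSE → 41
txn_id=14: type='debit' → outer ELSE → 41
txn_id=15: type='transfer' → inner[risk < 46] → 19
txn_id=16: type='credit' → outer ELSE → 41
txn_id=17: type='transfer' → inner[risk < 71] → 29
txn_id=18: type='debit' → outer ELSE → 41
txn_id=19: type='debit' → outer ELSE → 41
txn_id=20: type='transfer' → inner[risk < 46] → 19
txn_id=21: type='credit' → outer ELSE → 41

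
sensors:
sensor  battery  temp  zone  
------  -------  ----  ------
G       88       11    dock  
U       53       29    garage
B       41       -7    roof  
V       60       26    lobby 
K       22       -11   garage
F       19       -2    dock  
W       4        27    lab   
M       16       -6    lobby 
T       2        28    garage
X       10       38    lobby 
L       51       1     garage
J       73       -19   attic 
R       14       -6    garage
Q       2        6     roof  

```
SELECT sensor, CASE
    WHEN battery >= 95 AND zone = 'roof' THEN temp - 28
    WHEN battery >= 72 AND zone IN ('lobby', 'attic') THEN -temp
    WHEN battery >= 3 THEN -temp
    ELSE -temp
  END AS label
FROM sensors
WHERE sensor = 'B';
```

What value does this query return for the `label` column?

sensor = B: battery=41, temp=-7, zone=roof.
battery >= 95 AND zone = 'roof' → false
battery >= 72 AND zone IN ('lobby', 'attic') → false
battery >= 3 → true → 7

7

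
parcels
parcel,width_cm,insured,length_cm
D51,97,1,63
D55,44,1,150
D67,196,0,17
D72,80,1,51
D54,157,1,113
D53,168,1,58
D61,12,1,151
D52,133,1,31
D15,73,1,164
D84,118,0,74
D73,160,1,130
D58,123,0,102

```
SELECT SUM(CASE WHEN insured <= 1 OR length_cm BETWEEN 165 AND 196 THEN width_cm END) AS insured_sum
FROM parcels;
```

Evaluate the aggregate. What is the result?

1361

parcel=D51: ✓ → 97
parcel=D55: ✓ → 44
parcel=D67: ✓ → 196
parcel=D72: ✓ → 80
parcel=D54: ✓ → 157
parcel=D53: ✓ → 168
parcel=D61: ✓ → 12
parcel=D52: ✓ → 133
parcel=D15: ✓ → 73
parcel=D84: ✓ → 118
parcel=D73: ✓ → 160
parcel=D58: ✓ → 123
insured_sum = 97 + 44 + 196 + 80 + 157 + 168 + 12 + 133 + 73 + 118 + 160 + 123 = 1361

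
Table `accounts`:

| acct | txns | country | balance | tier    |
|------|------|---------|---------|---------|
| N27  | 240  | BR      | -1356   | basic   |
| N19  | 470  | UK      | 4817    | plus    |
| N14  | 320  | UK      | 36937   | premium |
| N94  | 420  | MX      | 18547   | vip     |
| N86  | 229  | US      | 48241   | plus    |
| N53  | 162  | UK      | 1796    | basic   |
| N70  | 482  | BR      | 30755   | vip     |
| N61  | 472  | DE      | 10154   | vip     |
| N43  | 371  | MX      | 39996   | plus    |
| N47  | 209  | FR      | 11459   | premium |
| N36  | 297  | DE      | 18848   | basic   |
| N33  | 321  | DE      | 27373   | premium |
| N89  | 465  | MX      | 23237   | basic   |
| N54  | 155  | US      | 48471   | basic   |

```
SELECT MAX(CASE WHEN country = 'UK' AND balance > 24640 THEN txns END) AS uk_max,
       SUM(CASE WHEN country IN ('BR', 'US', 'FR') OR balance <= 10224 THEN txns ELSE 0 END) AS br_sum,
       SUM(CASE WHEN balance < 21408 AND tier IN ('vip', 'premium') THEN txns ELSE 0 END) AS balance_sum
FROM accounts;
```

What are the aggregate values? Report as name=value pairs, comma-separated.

[uk_max: country = 'UK' AND balance > 24640]
acct=N27: ✗
acct=N19: ✗
acct=N14: ✓ → 320
acct=N94: ✗
acct=N86: ✗
acct=N53: ✗
acct=N70: ✗
acct=N61: ✗
acct=N43: ✗
acct=N47: ✗
acct=N36: ✗
acct=N33: ✗
acct=N89: ✗
acct=N54: ✗
uk_max = MAX(320) = 320
—
[br_sum: country IN ('BR', 'US', 'FR') OR balance <= 10224]
acct=N27: ✓ → 240
acct=N19: ✓ → 470
acct=N14: ✗
acct=N94: ✗
acct=N86: ✓ → 229
acct=N53: ✓ → 162
acct=N70: ✓ → 482
acct=N61: ✓ → 472
acct=N43: ✗
acct=N47: ✓ → 209
acct=N36: ✗
acct=N33: ✗
acct=N89: ✗
acct=N54: ✓ → 155
br_sum = 240 + 470 + 229 + 162 + 482 + 472 + 209 + 155 = 2419
—
[balance_sum: balance < 21408 AND tier IN ('vip', 'premium')]
acct=N27: ✗
acct=N19: ✗
acct=N14: ✗
acct=N94: ✓ → 420
acct=N86: ✗
acct=N53: ✗
acct=N70: ✗
acct=N61: ✓ → 472
acct=N43: ✗
acct=N47: ✓ → 209
acct=N36: ✗
acct=N33: ✗
acct=N89: ✗
acct=N54: ✗
balance_sum = 420 + 472 + 209 = 1101

uk_max=320, br_sum=2419, balance_sum=1101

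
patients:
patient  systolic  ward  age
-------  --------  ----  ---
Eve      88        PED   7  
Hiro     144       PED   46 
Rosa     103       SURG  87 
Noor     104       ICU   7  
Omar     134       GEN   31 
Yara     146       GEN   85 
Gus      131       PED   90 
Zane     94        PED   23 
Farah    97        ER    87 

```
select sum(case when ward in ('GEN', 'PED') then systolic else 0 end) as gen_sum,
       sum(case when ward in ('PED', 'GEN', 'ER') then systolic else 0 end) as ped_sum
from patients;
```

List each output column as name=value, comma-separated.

gen_sum=737, ped_sum=834

[gen_sum: ward in ('GEN', 'PED')]
patient=Eve: ✓ → 88
patient=Hiro: ✓ → 144
patient=Rosa: ✗
patient=Noor: ✗
patient=Omar: ✓ → 134
patient=Yara: ✓ → 146
patient=Gus: ✓ → 131
patient=Zane: ✓ → 94
patient=Farah: ✗
gen_sum = 88 + 144 + 134 + 146 + 131 + 94 = 737
—
[ped_sum: ward in ('PED', 'GEN', 'ER')]
patient=Eve: ✓ → 88
patient=Hiro: ✓ → 144
patient=Rosa: ✗
patient=Noor: ✗
patient=Omar: ✓ → 134
patient=Yara: ✓ → 146
patient=Gus: ✓ → 131
patient=Zane: ✓ → 94
patient=Farah: ✓ → 97
ped_sum = 88 + 144 + 134 + 146 + 131 + 94 + 97 = 834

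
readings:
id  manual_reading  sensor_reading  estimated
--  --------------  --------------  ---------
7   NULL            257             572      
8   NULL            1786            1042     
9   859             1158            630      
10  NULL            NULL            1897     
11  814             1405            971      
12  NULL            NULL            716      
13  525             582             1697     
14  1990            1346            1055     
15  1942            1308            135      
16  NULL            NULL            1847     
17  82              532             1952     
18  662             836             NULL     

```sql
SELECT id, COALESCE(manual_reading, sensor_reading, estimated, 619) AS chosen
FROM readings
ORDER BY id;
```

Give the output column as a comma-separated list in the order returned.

id=7: manual_reading=NULL, sensor_reading=257 → 257
id=8: manual_reading=NULL, sensor_reading=1786 → 1786
id=9: manual_reading=859 → 859
id=10: manual_reading=NULL, sensor_reading=NULL, estimated=1897 → 1897
id=11: manual_reading=814 → 814
id=12: manual_reading=NULL, sensor_reading=NULL, estimated=716 → 716
id=13: manual_reading=525 → 525
id=14: manual_reading=1990 → 1990
id=15: manual_reading=1942 → 1942
id=16: manual_reading=NULL, sensor_reading=NULL, estimated=1847 → 1847
id=17: manual_reading=82 → 82
id=18: manual_reading=662 → 662

257, 1786, 859, 1897, 814, 716, 525, 1990, 1942, 1847, 82, 662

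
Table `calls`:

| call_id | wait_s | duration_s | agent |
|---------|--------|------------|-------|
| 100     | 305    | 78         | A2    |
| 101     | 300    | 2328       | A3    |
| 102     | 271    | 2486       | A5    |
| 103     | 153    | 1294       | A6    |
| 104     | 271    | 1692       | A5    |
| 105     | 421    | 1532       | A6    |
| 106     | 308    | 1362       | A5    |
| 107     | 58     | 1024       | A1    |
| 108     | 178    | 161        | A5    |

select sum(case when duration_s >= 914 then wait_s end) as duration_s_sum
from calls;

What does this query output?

1782

call_id=100: ✗
call_id=101: ✓ → 300
call_id=102: ✓ → 271
call_id=103: ✓ → 153
call_id=104: ✓ → 271
call_id=105: ✓ → 421
call_id=106: ✓ → 308
call_id=107: ✓ → 58
call_id=108: ✗
duration_s_sum = 300 + 271 + 153 + 271 + 421 + 308 + 58 = 1782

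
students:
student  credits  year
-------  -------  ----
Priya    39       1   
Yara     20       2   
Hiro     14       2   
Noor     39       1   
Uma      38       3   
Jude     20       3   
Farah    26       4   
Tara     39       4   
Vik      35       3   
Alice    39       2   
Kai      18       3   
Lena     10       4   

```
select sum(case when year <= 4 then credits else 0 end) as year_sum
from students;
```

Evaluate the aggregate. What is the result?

student=Priya: ✓ → 39
student=Yara: ✓ → 20
student=Hiro: ✓ → 14
student=Noor: ✓ → 39
student=Uma: ✓ → 38
student=Jude: ✓ → 20
student=Farah: ✓ → 26
student=Tara: ✓ → 39
student=Vik: ✓ → 35
student=Alice: ✓ → 39
student=Kai: ✓ → 18
student=Lena: ✓ → 10
year_sum = 39 + 20 + 14 + 39 + 38 + 20 + 26 + 39 + 35 + 39 + 18 + 10 = 337

337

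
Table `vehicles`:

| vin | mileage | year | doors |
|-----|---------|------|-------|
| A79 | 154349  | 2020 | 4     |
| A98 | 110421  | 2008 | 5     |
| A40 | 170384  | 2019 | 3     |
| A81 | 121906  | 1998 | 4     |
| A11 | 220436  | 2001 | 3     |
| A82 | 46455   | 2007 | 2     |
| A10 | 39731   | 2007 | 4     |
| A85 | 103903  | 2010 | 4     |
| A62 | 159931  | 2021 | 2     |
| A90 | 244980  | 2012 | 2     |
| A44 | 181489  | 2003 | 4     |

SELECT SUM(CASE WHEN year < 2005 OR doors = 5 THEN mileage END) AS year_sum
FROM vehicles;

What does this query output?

vin=A79: ✗
vin=A98: ✓ → 110421
vin=A40: ✗
vin=A81: ✓ → 121906
vin=A11: ✓ → 220436
vin=A82: ✗
vin=A10: ✗
vin=A85: ✗
vin=A62: ✗
vin=A90: ✗
vin=A44: ✓ → 181489
year_sum = 110421 + 121906 + 220436 + 181489 = 634252

634252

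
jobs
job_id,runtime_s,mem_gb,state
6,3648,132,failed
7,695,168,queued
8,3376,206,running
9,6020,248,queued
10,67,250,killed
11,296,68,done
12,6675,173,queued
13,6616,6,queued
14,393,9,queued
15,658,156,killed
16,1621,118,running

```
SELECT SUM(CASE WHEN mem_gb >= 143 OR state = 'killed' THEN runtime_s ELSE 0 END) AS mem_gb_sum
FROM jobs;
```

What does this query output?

job_id=6: ✗
job_id=7: ✓ → 695
job_id=8: ✓ → 3376
job_id=9: ✓ → 6020
job_id=10: ✓ → 67
job_id=11: ✗
job_id=12: ✓ → 6675
job_id=13: ✗
job_id=14: ✗
job_id=15: ✓ → 658
job_id=16: ✗
mem_gb_sum = 695 + 3376 + 6020 + 67 + 6675 + 658 = 17491

17491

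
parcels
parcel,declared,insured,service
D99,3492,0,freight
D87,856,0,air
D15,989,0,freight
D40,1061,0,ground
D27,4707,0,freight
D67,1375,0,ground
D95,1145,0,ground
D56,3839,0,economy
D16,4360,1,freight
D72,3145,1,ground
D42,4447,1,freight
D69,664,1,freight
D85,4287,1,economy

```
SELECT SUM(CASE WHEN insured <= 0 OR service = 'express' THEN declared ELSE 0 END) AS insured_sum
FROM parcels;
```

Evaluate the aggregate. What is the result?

17464

parcel=D99: ✓ → 3492
parcel=D87: ✓ → 856
parcel=D15: ✓ → 989
parcel=D40: ✓ → 1061
parcel=D27: ✓ → 4707
parcel=D67: ✓ → 1375
parcel=D95: ✓ → 1145
parcel=D56: ✓ → 3839
parcel=D16: ✗
parcel=D72: ✗
parcel=D42: ✗
parcel=D69: ✗
parcel=D85: ✗
insured_sum = 3492 + 856 + 989 + 1061 + 4707 + 1375 + 1145 + 3839 = 17464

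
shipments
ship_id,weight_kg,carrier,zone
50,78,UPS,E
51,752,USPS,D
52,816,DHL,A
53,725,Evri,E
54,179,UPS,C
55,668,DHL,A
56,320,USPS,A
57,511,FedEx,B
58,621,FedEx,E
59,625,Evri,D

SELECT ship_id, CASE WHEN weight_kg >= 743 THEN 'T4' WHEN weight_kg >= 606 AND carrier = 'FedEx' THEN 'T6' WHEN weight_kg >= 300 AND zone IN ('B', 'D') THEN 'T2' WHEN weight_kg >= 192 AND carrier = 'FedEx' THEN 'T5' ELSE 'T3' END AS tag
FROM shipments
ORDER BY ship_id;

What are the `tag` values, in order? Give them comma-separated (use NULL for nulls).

T3, T4, T4, T3, T3, T3, T3, T2, T6, T2

ship_id=50: ELSE → T3
ship_id=51: weight_kg >= 743 → T4
ship_id=52: weight_kg >= 743 → T4
ship_id=53: ELSE → T3
ship_id=54: ELSE → T3
ship_id=55: ELSE → T3
ship_id=56: ELSE → T3
ship_id=57: weight_kg >= 300 AND zone IN ('B', 'D') → T2
ship_id=58: weight_kg >= 606 AND carrier = 'FedEx' → T6
ship_id=59: weight_kg >= 300 AND zone IN ('B', 'D') → T2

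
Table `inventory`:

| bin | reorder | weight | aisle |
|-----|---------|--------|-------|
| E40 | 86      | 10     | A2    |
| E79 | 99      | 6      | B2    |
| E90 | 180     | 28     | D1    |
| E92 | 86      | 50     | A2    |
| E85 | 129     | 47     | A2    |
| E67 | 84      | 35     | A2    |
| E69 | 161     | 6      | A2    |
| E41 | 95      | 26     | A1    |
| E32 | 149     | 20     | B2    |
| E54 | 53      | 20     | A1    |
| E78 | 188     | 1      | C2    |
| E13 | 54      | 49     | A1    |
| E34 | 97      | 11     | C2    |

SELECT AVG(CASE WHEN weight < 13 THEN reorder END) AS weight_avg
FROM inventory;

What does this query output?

bin=E40: ✓ → 86
bin=E79: ✓ → 99
bin=E90: ✗
bin=E92: ✗
bin=E85: ✗
bin=E67: ✗
bin=E69: ✓ → 161
bin=E41: ✗
bin=E32: ✗
bin=E54: ✗
bin=E78: ✓ → 188
bin=E13: ✗
bin=E34: ✓ → 97
weight_avg = (86 + 99 + 161 + 188 + 97) / 5 = 126.2

126.2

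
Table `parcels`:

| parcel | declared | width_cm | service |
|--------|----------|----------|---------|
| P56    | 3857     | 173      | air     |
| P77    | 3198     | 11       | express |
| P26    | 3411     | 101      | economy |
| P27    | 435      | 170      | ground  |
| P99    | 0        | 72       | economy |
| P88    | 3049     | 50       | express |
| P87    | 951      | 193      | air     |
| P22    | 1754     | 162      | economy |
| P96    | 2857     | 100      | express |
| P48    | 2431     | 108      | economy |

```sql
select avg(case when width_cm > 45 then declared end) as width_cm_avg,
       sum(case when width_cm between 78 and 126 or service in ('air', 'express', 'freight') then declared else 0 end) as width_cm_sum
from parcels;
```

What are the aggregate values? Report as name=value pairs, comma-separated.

width_cm_avg=2082.7777777778, width_cm_sum=19754

[width_cm_avg: width_cm > 45]
parcel=P56: ✓ → 3857
parcel=P77: ✗
parcel=P26: ✓ → 3411
parcel=P27: ✓ → 435
parcel=P99: ✓ → 0
parcel=P88: ✓ → 3049
parcel=P87: ✓ → 951
parcel=P22: ✓ → 1754
parcel=P96: ✓ → 2857
parcel=P48: ✓ → 2431
width_cm_avg = (3857 + 3411 + 435 + 0 + 3049 + 951 + 1754 + 2857 + 2431) / 9 = 2082.7777777778
—
[width_cm_sum: width_cm between 78 and 126 or service in ('air', 'express', 'freight')]
parcel=P56: ✓ → 3857
parcel=P77: ✓ → 3198
parcel=P26: ✓ → 3411
parcel=P27: ✗
parcel=P99: ✗
parcel=P88: ✓ → 3049
parcel=P87: ✓ → 951
parcel=P22: ✗
parcel=P96: ✓ → 2857
parcel=P48: ✓ → 2431
width_cm_sum = 3857 + 3198 + 3411 + 3049 + 951 + 2857 + 2431 = 19754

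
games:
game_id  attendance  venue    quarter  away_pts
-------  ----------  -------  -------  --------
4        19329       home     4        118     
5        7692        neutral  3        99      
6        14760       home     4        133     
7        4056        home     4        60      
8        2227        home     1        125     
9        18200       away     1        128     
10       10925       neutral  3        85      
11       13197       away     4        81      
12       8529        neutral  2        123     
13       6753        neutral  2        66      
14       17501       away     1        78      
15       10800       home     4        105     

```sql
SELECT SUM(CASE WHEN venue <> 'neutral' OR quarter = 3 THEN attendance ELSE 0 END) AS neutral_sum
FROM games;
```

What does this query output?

game_id=4: ✓ → 19329
game_id=5: ✓ → 7692
game_id=6: ✓ → 14760
game_id=7: ✓ → 4056
game_id=8: ✓ → 2227
game_id=9: ✓ → 18200
game_id=10: ✓ → 10925
game_id=11: ✓ → 13197
game_id=12: ✗
game_id=13: ✗
game_id=14: ✓ → 17501
game_id=15: ✓ → 10800
neutral_sum = 19329 + 7692 + 14760 + 4056 + 2227 + 18200 + 10925 + 13197 + 17501 + 10800 = 118687

118687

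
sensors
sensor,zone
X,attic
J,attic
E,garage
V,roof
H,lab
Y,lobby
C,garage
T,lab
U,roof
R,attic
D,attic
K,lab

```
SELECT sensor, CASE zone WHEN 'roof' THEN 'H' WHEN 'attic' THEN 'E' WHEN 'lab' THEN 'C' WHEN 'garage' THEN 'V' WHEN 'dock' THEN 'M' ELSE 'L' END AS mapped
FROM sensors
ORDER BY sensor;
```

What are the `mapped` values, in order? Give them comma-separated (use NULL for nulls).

V, E, V, C, E, C, E, C, H, H, E, L

sensor=C: zone='garage' → V
sensor=D: zone='attic' → E
sensor=E: zone='garage' → V
sensor=H: zone='lab' → C
sensor=J: zone='attic' → E
sensor=K: zone='lab' → C
sensor=R: zone='attic' → E
sensor=T: zone='lab' → C
sensor=U: zone='roof' → H
sensor=V: zone='roof' → H
sensor=X: zone='attic' → E
sensor=Y: ELSE → L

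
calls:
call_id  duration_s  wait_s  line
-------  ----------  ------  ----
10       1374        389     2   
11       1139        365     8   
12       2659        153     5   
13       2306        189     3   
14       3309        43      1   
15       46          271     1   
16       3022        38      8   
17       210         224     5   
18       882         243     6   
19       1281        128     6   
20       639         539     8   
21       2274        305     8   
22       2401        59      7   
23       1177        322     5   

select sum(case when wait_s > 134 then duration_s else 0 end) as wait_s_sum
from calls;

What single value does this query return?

call_id=10: ✓ → 1374
call_id=11: ✓ → 1139
call_id=12: ✓ → 2659
call_id=13: ✓ → 2306
call_id=14: ✗
call_id=15: ✓ → 46
call_id=16: ✗
call_id=17: ✓ → 210
call_id=18: ✓ → 882
call_id=19: ✗
call_id=20: ✓ → 639
call_id=21: ✓ → 2274
call_id=22: ✗
call_id=23: ✓ → 1177
wait_s_sum = 1374 + 1139 + 2659 + 2306 + 46 + 210 + 882 + 639 + 2274 + 1177 = 12706

12706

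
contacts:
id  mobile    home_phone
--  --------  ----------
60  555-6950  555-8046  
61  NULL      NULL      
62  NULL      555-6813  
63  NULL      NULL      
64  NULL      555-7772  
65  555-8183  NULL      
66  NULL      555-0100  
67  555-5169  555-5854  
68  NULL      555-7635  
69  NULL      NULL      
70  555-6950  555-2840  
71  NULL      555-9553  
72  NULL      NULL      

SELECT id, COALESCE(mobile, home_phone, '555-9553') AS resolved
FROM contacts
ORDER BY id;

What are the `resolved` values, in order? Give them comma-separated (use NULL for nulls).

id=60: mobile=555-6950 → 555-6950
id=61: mobile=NULL, home_phone=NULL, → literal 555-9553 → 555-9553
id=62: mobile=NULL, home_phone=555-6813 → 555-6813
id=63: mobile=NULL, home_phone=NULL, → literal 555-9553 → 555-9553
id=64: mobile=NULL, home_phone=555-7772 → 555-7772
id=65: mobile=555-8183 → 555-8183
id=66: mobile=NULL, home_phone=555-0100 → 555-0100
id=67: mobile=555-5169 → 555-5169
id=68: mobile=NULL, home_phone=555-7635 → 555-7635
id=69: mobile=NULL, home_phone=NULL, → literal 555-9553 → 555-9553
id=70: mobile=555-6950 → 555-6950
id=71: mobile=NULL, home_phone=555-9553 → 555-9553
id=72: mobile=NULL, home_phone=NULL, → literal 555-9553 → 555-9553

555-6950, 555-9553, 555-6813, 555-9553, 555-7772, 555-8183, 555-0100, 555-5169, 555-7635, 555-9553, 555-6950, 555-9553, 555-9553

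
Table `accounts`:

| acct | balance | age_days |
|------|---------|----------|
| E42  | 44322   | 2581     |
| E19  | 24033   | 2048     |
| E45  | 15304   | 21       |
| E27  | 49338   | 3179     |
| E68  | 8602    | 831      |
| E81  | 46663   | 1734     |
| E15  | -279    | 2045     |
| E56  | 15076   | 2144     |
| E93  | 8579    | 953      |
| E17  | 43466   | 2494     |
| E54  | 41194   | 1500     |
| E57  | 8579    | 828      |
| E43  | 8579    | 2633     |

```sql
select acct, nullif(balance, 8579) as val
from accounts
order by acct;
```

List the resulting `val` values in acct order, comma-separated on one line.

acct=E15: balance=-279 vs 8579: differ → -279
acct=E17: balance=43466 vs 8579: differ → 43466
acct=E19: balance=24033 vs 8579: differ → 24033
acct=E27: balance=49338 vs 8579: differ → 49338
acct=E42: balance=44322 vs 8579: differ → 44322
acct=E43: balance=8579 vs 8579: equal → NULL
acct=E45: balance=15304 vs 8579: differ → 15304
acct=E54: balance=41194 vs 8579: differ → 41194
acct=E56: balance=15076 vs 8579: differ → 15076
acct=E57: balance=8579 vs 8579: equal → NULL
acct=E68: balance=8602 vs 8579: differ → 8602
acct=E81: balance=46663 vs 8579: differ → 46663
acct=E93: balance=8579 vs 8579: equal → NULL

-279, 43466, 24033, 49338, 44322, NULL, 15304, 41194, 15076, NULL, 8602, 46663, NULL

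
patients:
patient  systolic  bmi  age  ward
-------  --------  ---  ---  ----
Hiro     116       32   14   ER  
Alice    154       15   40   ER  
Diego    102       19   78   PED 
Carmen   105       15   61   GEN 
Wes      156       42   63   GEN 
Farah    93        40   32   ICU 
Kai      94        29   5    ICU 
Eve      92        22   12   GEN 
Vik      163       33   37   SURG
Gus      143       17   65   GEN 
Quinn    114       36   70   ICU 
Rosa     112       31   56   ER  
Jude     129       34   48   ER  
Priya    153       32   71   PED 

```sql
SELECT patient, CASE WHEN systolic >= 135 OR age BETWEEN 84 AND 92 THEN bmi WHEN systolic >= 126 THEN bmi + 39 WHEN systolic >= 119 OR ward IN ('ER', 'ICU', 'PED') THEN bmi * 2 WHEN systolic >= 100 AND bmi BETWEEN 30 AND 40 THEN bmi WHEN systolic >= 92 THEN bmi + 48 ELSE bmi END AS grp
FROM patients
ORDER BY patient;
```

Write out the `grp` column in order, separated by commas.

patient=Alice: systolic >= 135 OR age BETWEEN 84 AND 92 → 15
patient=Carmen: systolic >= 92 → 63
patient=Diego: systolic >= 119 OR ward IN ('ER', 'ICU', 'PED') → 38
patient=Eve: systolic >= 92 → 70
patient=Farah: systolic >= 119 OR ward IN ('ER', 'ICU', 'PED') → 80
patient=Gus: systolic >= 135 OR age BETWEEN 84 AND 92 → 17
patient=Hiro: systolic >= 119 OR ward IN ('ER', 'ICU', 'PED') → 64
patient=Jude: systolic >= 126 → 73
patient=Kai: systolic >= 119 OR ward IN ('ER', 'ICU', 'PED') → 58
patient=Priya: systolic >= 135 OR age BETWEEN 84 AND 92 → 32
patient=Quinn: systolic >= 119 OR ward IN ('ER', 'ICU', 'PED') → 72
patient=Rosa: systolic >= 119 OR ward IN ('ER', 'ICU', 'PED') → 62
patient=Vik: systolic >= 135 OR age BETWEEN 84 AND 92 → 33
patient=Wes: systolic >= 135 OR age BETWEEN 84 AND 92 → 42

15, 63, 38, 70, 80, 17, 64, 73, 58, 32, 72, 62, 33, 42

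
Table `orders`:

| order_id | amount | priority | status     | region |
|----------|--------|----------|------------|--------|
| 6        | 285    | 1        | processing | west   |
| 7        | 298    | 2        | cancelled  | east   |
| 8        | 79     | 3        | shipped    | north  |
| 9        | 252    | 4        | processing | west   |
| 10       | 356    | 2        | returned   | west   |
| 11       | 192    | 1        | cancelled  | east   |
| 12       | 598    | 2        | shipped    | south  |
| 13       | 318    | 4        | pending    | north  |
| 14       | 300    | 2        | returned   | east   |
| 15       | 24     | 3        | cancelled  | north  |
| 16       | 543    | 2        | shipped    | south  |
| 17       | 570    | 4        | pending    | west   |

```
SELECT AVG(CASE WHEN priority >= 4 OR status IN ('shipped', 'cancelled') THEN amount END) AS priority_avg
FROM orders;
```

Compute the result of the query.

319.3333333333

order_id=6: ✗
order_id=7: ✓ → 298
order_id=8: ✓ → 79
order_id=9: ✓ → 252
order_id=10: ✗
order_id=11: ✓ → 192
order_id=12: ✓ → 598
order_id=13: ✓ → 318
order_id=14: ✗
order_id=15: ✓ → 24
order_id=16: ✓ → 543
order_id=17: ✓ → 570
priority_avg = (298 + 79 + 252 + 192 + 598 + 318 + 24 + 543 + 570) / 9 = 319.3333333333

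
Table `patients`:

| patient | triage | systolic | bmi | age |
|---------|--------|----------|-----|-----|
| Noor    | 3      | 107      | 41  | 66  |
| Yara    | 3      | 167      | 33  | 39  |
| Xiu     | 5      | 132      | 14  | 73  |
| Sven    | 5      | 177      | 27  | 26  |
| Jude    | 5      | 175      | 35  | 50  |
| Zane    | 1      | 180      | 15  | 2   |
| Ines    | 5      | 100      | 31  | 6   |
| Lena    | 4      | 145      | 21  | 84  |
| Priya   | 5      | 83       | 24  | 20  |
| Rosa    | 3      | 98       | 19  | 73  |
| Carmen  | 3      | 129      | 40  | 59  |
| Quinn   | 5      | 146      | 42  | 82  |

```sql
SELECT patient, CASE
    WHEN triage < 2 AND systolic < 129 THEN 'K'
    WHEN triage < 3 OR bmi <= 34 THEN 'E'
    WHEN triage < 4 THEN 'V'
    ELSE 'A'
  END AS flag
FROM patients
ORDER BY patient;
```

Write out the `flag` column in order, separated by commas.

patient=Carmen: triage < 4 → V
patient=Ines: triage < 3 OR bmi <= 34 → E
patient=Jude: ELSE → A
patient=Lena: triage < 3 OR bmi <= 34 → E
patient=Noor: triage < 4 → V
patient=Priya: triage < 3 OR bmi <= 34 → E
patient=Quinn: ELSE → A
patient=Rosa: triage < 3 OR bmi <= 34 → E
patient=Sven: triage < 3 OR bmi <= 34 → E
patient=Xiu: triage < 3 OR bmi <= 34 → E
patient=Yara: triage < 3 OR bmi <= 34 → E
patient=Zane: triage < 3 OR bmi <= 34 → E

V, E, A, E, V, E, A, E, E, E, E, E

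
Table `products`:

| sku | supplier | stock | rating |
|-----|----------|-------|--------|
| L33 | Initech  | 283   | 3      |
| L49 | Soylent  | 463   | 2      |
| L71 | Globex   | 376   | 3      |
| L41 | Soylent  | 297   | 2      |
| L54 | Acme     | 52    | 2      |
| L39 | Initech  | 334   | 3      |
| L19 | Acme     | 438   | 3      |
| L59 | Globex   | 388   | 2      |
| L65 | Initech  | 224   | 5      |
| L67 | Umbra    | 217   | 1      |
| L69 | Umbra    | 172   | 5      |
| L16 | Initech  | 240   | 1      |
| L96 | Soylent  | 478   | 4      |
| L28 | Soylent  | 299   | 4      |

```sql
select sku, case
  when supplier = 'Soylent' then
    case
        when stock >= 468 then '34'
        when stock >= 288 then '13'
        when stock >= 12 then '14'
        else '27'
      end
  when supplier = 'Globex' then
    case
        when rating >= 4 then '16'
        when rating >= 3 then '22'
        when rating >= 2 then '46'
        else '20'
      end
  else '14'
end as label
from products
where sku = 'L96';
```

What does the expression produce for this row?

sku = L96: supplier=Soylent, stock=478, rating=4.
supplier='Soylent' → inner[stock >= 468] → 34

34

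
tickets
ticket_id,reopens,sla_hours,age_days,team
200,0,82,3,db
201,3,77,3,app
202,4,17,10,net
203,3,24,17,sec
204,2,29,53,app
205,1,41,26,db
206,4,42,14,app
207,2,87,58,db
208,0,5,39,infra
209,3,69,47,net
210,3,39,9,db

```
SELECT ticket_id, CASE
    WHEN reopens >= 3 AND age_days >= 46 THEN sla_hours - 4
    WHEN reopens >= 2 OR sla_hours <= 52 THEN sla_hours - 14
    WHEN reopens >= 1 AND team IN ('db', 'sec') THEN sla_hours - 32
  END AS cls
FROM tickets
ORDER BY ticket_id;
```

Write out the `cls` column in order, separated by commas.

ticket_id=200: (no match → NULL) → NULL
ticket_id=201: reopens >= 2 OR sla_hours <= 52 → 63
ticket_id=202: reopens >= 2 OR sla_hours <= 52 → 3
ticket_id=203: reopens >= 2 OR sla_hours <= 52 → 10
ticket_id=204: reopens >= 2 OR sla_hours <= 52 → 15
ticket_id=205: reopens >= 2 OR sla_hours <= 52 → 27
ticket_id=206: reopens >= 2 OR sla_hours <= 52 → 28
ticket_id=207: reopens >= 2 OR sla_hours <= 52 → 73
ticket_id=208: reopens >= 2 OR sla_hours <= 52 → -9
ticket_id=209: reopens >= 3 AND age_days >= 46 → 65
ticket_id=210: reopens >= 2 OR sla_hours <= 52 → 25

NULL, 63, 3, 10, 15, 27, 28, 73, -9, 65, 25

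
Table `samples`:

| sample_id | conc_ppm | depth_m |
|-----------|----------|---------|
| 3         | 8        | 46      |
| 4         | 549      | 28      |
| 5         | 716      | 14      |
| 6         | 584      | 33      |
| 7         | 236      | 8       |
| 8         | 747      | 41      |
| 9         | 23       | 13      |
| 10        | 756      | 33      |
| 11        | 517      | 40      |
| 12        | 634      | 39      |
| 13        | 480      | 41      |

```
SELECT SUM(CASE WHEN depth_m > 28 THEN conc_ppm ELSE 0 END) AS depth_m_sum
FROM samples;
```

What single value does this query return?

3726

sample_id=3: ✓ → 8
sample_id=4: ✗
sample_id=5: ✗
sample_id=6: ✓ → 584
sample_id=7: ✗
sample_id=8: ✓ → 747
sample_id=9: ✗
sample_id=10: ✓ → 756
sample_id=11: ✓ → 517
sample_id=12: ✓ → 634
sample_id=13: ✓ → 480
depth_m_sum = 8 + 584 + 747 + 756 + 517 + 634 + 480 = 3726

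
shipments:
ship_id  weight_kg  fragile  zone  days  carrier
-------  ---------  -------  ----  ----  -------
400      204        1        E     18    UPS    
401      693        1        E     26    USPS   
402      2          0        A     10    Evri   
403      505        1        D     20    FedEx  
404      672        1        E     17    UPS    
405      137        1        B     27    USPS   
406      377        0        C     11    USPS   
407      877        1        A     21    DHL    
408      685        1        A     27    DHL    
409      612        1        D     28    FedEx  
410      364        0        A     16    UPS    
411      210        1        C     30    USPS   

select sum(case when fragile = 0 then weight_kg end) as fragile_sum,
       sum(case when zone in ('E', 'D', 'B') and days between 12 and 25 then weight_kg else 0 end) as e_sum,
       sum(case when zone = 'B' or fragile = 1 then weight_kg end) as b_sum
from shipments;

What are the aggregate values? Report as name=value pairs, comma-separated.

[fragile_sum: fragile = 0]
ship_id=400: ✗
ship_id=401: ✗
ship_id=402: ✓ → 2
ship_id=403: ✗
ship_id=404: ✗
ship_id=405: ✗
ship_id=406: ✓ → 377
ship_id=407: ✗
ship_id=408: ✗
ship_id=409: ✗
ship_id=410: ✓ → 364
ship_id=411: ✗
fragile_sum = 2 + 377 + 364 = 743
—
[e_sum: zone in ('E', 'D', 'B') and days between 12 and 25]
ship_id=400: ✓ → 204
ship_id=401: ✗
ship_id=402: ✗
ship_id=403: ✓ → 505
ship_id=404: ✓ → 672
ship_id=405: ✗
ship_id=406: ✗
ship_id=407: ✗
ship_id=408: ✗
ship_id=409: ✗
ship_id=410: ✗
ship_id=411: ✗
e_sum = 204 + 505 + 672 = 1381
—
[b_sum: zone = 'B' or fragile = 1]
ship_id=400: ✓ → 204
ship_id=401: ✓ → 693
ship_id=402: ✗
ship_id=403: ✓ → 505
ship_id=404: ✓ → 672
ship_id=405: ✓ → 137
ship_id=406: ✗
ship_id=407: ✓ → 877
ship_id=408: ✓ → 685
ship_id=409: ✓ → 612
ship_id=410: ✗
ship_id=411: ✓ → 210
b_sum = 204 + 693 + 505 + 672 + 137 + 877 + 685 + 612 + 210 = 4595

fragile_sum=743, e_sum=1381, b_sum=4595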